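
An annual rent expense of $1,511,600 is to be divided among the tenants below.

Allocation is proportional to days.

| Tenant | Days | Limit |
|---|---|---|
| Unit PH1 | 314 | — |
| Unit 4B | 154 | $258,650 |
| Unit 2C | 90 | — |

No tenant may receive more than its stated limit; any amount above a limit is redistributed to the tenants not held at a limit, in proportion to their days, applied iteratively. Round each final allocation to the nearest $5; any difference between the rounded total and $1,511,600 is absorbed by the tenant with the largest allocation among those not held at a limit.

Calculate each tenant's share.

Unit PH1: $973,825; Unit 4B: $258,650; Unit 2C: $279,125

Sum of days: 558.
Proportional shares (ignoring caps): Unit PH1 850,613.62; Unit 4B 417,179.93; Unit 2C 243,806.45.
Cap binds for Unit 4B ($258,650); balance $1,252,950 reallocated over remaining days 404.
Redistributed shares: Unit PH1 973,827.48 → $973,825; Unit 2C 279,122.52 → $279,125.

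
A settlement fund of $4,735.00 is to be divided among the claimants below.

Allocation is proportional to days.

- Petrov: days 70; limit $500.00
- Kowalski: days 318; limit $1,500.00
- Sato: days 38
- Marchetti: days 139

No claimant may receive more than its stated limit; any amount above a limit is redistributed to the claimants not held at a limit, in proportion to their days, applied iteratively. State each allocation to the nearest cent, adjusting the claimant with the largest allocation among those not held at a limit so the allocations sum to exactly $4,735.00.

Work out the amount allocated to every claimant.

Petrov: $500.00; Kowalski: $1,500.00; Sato: $587.18; Marchetti: $2,147.82

Sum of days: 565.
Pro-rata shares before constraints: Petrov 586.6372; Kowalski 2,665.0088; Sato 318.4602; Marchetti 1,164.8938.
Capped: Petrov ($500.00), Kowalski ($1,500.00); remaining pool $2,735.00 reallocated over remaining days 177.
Shares after redistribution: Sato 587.1751 → $587.18; Marchetti 2,147.8249 → $2,147.82.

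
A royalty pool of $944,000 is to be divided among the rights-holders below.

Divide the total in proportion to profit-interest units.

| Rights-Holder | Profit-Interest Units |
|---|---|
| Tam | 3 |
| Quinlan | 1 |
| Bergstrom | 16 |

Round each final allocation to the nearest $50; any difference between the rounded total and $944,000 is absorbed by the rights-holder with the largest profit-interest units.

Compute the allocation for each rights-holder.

Total profit-interest units = 3 + 1 + 16 = 20.
Pro-rata amounts: Tam 141,600.00; Quinlan 47,200.00; Bergstrom 755,200.00.
Rounded to nearest $50: Tam $141,600; Quinlan $47,200; Bergstrom $755,200. Sum = $944,000.
No rounding difference to absorb.

Tam: $141,600 | Quinlan: $47,200 | Bergstrom: $755,200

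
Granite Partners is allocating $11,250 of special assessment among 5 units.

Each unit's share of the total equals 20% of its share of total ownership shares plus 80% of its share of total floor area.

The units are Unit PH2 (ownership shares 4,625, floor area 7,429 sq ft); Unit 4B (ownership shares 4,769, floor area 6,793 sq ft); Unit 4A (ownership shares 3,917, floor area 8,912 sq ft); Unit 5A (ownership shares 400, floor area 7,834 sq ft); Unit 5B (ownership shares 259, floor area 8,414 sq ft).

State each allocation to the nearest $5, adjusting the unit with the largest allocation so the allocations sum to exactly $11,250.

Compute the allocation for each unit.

Unit PH2: $2,445 · Unit 4B: $2,320 · Unit 4A: $2,665 · Unit 5A: $1,855 · Unit 5B: $1,965

Totals — ownership shares 13,970, floor area 39,382.
Blended shares (20% ownership shares + 80% floor area): Unit PH2 0.2171; Unit 4B 0.2063; Unit 4A 0.2371; Unit 5A 0.1649; Unit 5B 0.1746.
Unrounded shares: Unit PH2 2,442.66; Unit 4B 2,320.50; Unit 4A 2,667.54; Unit 5A 1,854.73; Unit 5B 1,964.57.
Rounded to nearest $5: Unit PH2 $2,445; Unit 4B $2,320; Unit 4A $2,670; Unit 5A $1,855; Unit 5B $1,965. Sum = $11,255.
Difference $11,250 − $11,255 = −$5 applied to largest allocation (Unit 4A): Unit 4A becomes $2,665.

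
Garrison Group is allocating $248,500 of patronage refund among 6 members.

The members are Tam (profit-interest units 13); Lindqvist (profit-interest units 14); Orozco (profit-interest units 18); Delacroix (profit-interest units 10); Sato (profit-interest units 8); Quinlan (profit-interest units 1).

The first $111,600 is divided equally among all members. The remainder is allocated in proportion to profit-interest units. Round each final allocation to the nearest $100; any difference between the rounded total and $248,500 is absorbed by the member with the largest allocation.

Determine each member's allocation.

First tranche $111,600 split equally: $18,600 each.
Remainder $136,900 by profit-interest units (total 64): Tam 27,807.81 → $27,800; Lindqvist 29,946.88 → $29,900; Orozco 38,503.12 → $38,500; Delacroix 21,390.62 → $21,400; Sato 17,112.50 → $17,100; Quinlan 2,139.06 → $2,100.
Rounding difference +$100 on remainder applied to Orozco.
Totals: Tam $18,600 + $27,800 = $46,400; Lindqvist $18,600 + $29,900 = $48,500; Orozco $18,600 + $38,600 = $57,200; Delacroix $18,600 + $21,400 = $40,000; Sato $18,600 + $17,100 = $35,700; Quinlan $18,600 + $2,100 = $20,700.

Tam: $46,400; Lindqvist: $48,500; Orozco: $57,200; Delacroix: $40,000; Sato: $35,700; Quinlan: $20,700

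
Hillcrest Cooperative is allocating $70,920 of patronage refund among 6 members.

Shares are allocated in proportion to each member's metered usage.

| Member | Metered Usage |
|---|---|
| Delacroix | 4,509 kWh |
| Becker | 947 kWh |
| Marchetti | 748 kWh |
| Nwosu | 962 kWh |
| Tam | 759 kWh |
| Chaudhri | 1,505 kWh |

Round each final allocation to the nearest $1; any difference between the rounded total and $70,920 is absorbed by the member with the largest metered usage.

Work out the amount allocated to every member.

Total metered usage = 4,509 + 947 + 748 + 962 + 759 + 1,505 = 9,430.
Pro-rata amounts: Delacroix 33,910.74; Becker 7,122.08; Marchetti 5,625.47; Nwosu 7,234.89; Tam 5,708.20; Chaudhri 11,318.62.
Rounded to nearest $1: Delacroix $33,911; Becker $7,122; Marchetti $5,625; Nwosu $7,235; Tam $5,708; Chaudhri $11,319. Sum = $70,920.
No rounding difference to absorb.

Delacroix: $33,911 | Becker: $7,122 | Marchetti: $5,625 | Nwosu: $7,235 | Tam: $5,708 | Chaudhri: $11,319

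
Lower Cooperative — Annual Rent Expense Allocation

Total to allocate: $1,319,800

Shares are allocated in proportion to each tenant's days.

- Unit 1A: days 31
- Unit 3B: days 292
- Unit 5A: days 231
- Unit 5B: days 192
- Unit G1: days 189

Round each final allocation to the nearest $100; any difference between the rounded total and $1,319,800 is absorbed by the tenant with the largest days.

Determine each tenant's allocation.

Unit 1A: $43,800 · Unit 3B: $412,100 · Unit 5A: $326,100 · Unit 5B: $271,000 · Unit G1: $266,800

Total days = 935.
Unrounded shares: Unit 1A 31/935 × $1,319,800 = 43,758.07; Unit 3B 292/935 × $1,319,800 = 412,172.83; Unit 5A 231/935 × $1,319,800 = 326,068.24; Unit 5B 192/935 × $1,319,800 = 271,017.75; Unit G1 189/935 × $1,319,800 = 266,783.10.
After rounding ($100): Unit 1A $43,800; Unit 3B $412,200; Unit 5A $326,100; Unit 5B $271,000; Unit G1 $266,800. Sum = $1,319,900.
Difference $1,319,800 − $1,319,900 = −$100 applied to largest days (Unit 3B): Unit 3B becomes $412,100.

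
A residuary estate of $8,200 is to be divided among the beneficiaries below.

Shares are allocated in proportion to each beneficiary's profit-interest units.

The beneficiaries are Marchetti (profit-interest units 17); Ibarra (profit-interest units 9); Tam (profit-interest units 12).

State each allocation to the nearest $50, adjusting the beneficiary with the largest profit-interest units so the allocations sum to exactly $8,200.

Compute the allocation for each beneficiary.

Sum of profit-interest units: 17 + 9 + 12 = 38.
Proportional shares: Marchetti 3,668.42; Ibarra 1,942.11; Tam 2,589.47.
At nearest $50: Marchetti $3,650; Ibarra $1,950; Tam $2,600. Sum = $8,200.
No rounding difference to absorb.

Marchetti: $3,650; Ibarra: $1,950; Tam: $2,600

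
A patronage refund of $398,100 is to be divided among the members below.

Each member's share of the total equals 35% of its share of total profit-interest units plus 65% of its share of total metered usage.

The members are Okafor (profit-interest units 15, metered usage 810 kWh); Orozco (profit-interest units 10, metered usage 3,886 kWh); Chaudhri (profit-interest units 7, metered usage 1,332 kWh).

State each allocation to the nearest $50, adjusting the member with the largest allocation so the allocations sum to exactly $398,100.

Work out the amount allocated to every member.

Okafor: $100,100 · Orozco: $210,350 · Chaudhri: $87,650

Totals — profit-interest units 32, metered usage 6,028.
Composite weights (35% profit-interest units + 65% metered usage): Okafor 0.2514; Orozco 0.5284; Chaudhri 0.2202.
Proportional shares: Okafor 100,084.29; Orozco 210,357.18; Chaudhri 87,658.53.
Rounded to nearest $50: Okafor $100,100; Orozco $210,350; Chaudhri $87,650. Sum = $398,100.
No rounding difference to absorb.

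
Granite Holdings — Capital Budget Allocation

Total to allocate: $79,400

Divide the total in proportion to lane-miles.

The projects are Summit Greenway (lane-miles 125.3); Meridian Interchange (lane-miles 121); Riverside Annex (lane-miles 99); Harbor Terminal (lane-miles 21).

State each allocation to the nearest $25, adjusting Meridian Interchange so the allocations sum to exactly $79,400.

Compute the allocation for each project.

Total lane-miles = 366.3.
Pro-rata amounts: Summit Greenway 125.3/366.3 × $79,400 = 27,160.31; Meridian Interchange 121/366.3 × $79,400 = 26,228.23; Riverside Annex 99/366.3 × $79,400 = 21,459.46; Harbor Terminal 21/366.3 × $79,400 = 4,552.01.
After rounding ($25): Summit Greenway $27,150; Meridian Interchange $26,225; Riverside Annex $21,450; Harbor Terminal $4,550. Sum = $79,375.
Difference $79,400 − $79,375 = +$25 applied to Meridian Interchange: Meridian Interchange becomes $26,250.

Summit Greenway: $27,150; Meridian Interchange: $26,250; Riverside Annex: $21,450; Harbor Terminal: $4,550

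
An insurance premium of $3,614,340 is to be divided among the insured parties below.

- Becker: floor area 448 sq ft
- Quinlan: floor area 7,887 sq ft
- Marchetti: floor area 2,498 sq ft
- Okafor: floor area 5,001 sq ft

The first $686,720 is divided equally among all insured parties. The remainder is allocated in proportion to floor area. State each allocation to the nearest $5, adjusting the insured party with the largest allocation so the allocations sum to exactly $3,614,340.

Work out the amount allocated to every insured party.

Becker: $254,515 | Quinlan: $1,629,940 | Marchetti: $633,545 | Okafor: $1,096,340

First tranche $686,720 split equally: $171,680 each.
Remainder $2,927,620 by floor area (total 15,834): Becker 82,832.75 → $82,835; Quinlan 1,458,263.16 → $1,458,265; Marchetti 461,866.54 → $461,865; Okafor 924,657.55 → $924,660.
Rounding difference −$5 on remainder applied to Quinlan.
Totals: Becker $171,680 + $82,835 = $254,515; Quinlan $171,680 + $1,458,260 = $1,629,940; Marchetti $171,680 + $461,865 = $633,545; Okafor $171,680 + $924,660 = $1,096,340.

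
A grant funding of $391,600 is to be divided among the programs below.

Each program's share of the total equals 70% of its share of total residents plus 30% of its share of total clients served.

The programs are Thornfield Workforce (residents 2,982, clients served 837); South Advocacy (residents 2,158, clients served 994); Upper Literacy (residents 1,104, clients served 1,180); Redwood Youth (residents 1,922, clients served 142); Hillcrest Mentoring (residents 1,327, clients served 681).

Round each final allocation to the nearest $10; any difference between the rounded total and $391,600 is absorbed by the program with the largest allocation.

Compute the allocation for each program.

Thornfield Workforce: $111,750 | South Advocacy: $92,770 | Upper Literacy: $68,040 | Redwood Youth: $59,850 | Hillcrest Mentoring: $59,190

Totals — residents 9,493, clients served 3,834.
Composite weights (70% residents + 30% clients served): Thornfield Workforce 0.2854; South Advocacy 0.2369; Upper Literacy 0.1737; Redwood Youth 0.1528; Hillcrest Mentoring 0.1511.
Unrounded shares: Thornfield Workforce 111,755.32; South Advocacy 92,772.22; Upper Literacy 68,036.24; Redwood Youth 59,850.81; Hillcrest Mentoring 59,185.42.
After rounding ($10): Thornfield Workforce $111,760; South Advocacy $92,770; Upper Literacy $68,040; Redwood Youth $59,850; Hillcrest Mentoring $59,190. Sum = $391,610.
Difference $391,600 − $391,610 = −$10 applied to largest allocation (Thornfield Workforce): Thornfield Workforce becomes $111,750.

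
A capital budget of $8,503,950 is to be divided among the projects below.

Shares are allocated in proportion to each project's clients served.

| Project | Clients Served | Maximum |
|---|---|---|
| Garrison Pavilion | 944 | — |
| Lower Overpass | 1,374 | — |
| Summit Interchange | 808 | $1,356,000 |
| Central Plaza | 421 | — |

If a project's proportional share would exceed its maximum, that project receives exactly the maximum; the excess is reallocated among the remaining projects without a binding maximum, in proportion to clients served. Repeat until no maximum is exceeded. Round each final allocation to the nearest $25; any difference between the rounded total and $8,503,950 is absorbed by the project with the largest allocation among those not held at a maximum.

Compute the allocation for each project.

Garrison Pavilion: $2,463,550 | Lower Overpass: $3,585,725 | Summit Interchange: $1,356,000 | Central Plaza: $1,098,675

Combined clients served = 3,547.
Unconstrained shares: Garrison Pavilion 2,263,244.66; Lower Overpass 3,294,171.78; Summit Interchange 1,937,183.99; Central Plaza 1,009,349.58.
Held at cap: Summit Interchange ($1,356,000); remaining pool $7,147,950 reallocated over remaining clients served 2,739.
Shares after redistribution: Garrison Pavilion 2,463,550.49 → $2,463,550; Lower Overpass 3,585,718.62 → $3,585,725; Central Plaza 1,098,680.89 → $1,098,675.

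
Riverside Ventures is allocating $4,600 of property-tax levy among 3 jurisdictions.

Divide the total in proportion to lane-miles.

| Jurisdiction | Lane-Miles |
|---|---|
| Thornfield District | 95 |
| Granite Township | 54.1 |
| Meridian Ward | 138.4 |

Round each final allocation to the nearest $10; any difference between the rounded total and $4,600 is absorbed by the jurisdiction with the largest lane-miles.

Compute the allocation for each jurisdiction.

Combined lane-miles = 95 + 54.1 + 138.4 = 287.5.
Raw shares: Thornfield District 1,520.00; Granite Township 865.60; Meridian Ward 2,214.40.
After rounding ($10): Thornfield District $1,520; Granite Township $870; Meridian Ward $2,210. Sum = $4,600.
Rounded total matches; no reconciliation needed.

Thornfield District: $1,520; Granite Township: $870; Meridian Ward: $2,210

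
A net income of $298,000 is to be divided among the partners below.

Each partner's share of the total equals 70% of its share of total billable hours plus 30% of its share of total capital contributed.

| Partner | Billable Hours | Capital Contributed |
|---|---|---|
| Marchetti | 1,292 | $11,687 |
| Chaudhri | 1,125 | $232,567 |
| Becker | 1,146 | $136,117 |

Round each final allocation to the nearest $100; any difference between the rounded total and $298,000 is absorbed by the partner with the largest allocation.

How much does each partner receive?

Marchetti: $78,400; Chaudhri: $120,500; Becker: $99,100

Totals — billable hours 3,563, capital contributed 380,371.
Blended shares (70% billable hours + 30% capital contributed): Marchetti 0.2630; Chaudhri 0.4044; Becker 0.3325.
Pro-rata amounts: Marchetti 78,388.49; Chaudhri 120,525.52; Becker 99,085.99.
Rounded to nearest $100: Marchetti $78,400; Chaudhri $120,500; Becker $99,100. Sum = $298,000.
Sum already equals the total — no adjustment.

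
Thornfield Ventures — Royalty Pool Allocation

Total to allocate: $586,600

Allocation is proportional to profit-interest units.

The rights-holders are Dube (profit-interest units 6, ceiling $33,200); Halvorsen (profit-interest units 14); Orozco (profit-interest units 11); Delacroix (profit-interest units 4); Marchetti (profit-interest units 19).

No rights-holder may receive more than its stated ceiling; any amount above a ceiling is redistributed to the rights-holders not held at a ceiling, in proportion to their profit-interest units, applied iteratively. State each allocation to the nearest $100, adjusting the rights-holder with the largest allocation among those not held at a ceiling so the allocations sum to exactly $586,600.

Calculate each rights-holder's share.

Total profit-interest units = 54.
Proportional shares (ignoring caps): Dube 65,177.78; Halvorsen 152,081.48; Orozco 119,492.59; Delacroix 43,451.85; Marchetti 206,396.30.
Held at cap: Dube ($33,200); residual $553,400 reallocated over remaining profit-interest units 48.
Shares after redistribution: Halvorsen 161,408.33 → $161,400; Orozco 126,820.83 → $126,800; Delacroix 46,116.67 → $46,100; Marchetti 219,054.17 → $219,100.

Dube: $33,200 · Halvorsen: $161,400 · Orozco: $126,800 · Delacroix: $46,100 · Marchetti: $219,100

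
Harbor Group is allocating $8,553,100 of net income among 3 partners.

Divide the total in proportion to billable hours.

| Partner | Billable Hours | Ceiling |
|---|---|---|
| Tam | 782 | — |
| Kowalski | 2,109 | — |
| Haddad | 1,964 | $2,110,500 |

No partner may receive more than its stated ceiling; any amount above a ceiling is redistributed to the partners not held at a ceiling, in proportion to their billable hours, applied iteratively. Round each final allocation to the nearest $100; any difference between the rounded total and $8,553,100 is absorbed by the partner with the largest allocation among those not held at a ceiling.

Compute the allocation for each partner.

Total billable hours = 4,855.
Pro-rata shares before constraints: Tam 1,377,656.89; Kowalski 3,715,445.50; Haddad 3,459,997.61.
Capped: Haddad ($2,110,500); residual $6,442,600 reallocated over remaining billable hours 2,891.
Shares after redistribution: Tam 1,742,688.76 → $1,742,700; Kowalski 4,699,911.24 → $4,699,900.

Tam: $1,742,700; Kowalski: $4,699,900; Haddad: $2,110,500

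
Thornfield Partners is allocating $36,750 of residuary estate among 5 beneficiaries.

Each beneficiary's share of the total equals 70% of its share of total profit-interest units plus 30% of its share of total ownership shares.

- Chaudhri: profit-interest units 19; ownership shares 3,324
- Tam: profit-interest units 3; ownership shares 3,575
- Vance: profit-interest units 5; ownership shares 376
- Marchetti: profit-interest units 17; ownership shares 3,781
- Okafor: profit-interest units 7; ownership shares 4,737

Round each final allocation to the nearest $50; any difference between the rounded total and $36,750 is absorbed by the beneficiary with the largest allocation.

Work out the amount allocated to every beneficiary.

Totals — profit-interest units 51, ownership shares 15,793.
Blended shares (70% profit-interest units + 30% ownership shares): Chaudhri 0.3239; Tam 0.1091; Vance 0.0758; Marchetti 0.3052; Okafor 0.1861.
Pro-rata amounts: Chaudhri 11,904.29; Tam 4,008.92; Vance 2,784.54; Marchetti 11,214.49; Okafor 6,837.75.
Rounded to nearest $50: Chaudhri $11,900; Tam $4,000; Vance $2,800; Marchetti $11,200; Okafor $6,850. Sum = $36,750.
Sum already equals the total — no adjustment.

Chaudhri: $11,900 | Tam: $4,000 | Vance: $2,800 | Marchetti: $11,200 | Okafor: $6,850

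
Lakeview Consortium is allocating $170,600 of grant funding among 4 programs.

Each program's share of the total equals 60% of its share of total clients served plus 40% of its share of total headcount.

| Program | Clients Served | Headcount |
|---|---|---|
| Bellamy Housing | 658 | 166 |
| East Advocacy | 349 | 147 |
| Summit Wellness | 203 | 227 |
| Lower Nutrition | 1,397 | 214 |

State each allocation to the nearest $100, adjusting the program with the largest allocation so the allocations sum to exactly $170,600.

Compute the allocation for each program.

Clients served total 2,607; headcount total 754.
Combined weights (60% clients served + 40% headcount): Bellamy Housing 0.2395; East Advocacy 0.1583; Summit Wellness 0.1671; Lower Nutrition 0.4350.
Pro-rata amounts: Bellamy Housing 40,859.06; East Advocacy 27,007.05; Summit Wellness 28,514.90; Lower Nutrition 74,218.99.
After rounding ($100): Bellamy Housing $40,900; East Advocacy $27,000; Summit Wellness $28,500; Lower Nutrition $74,200. Sum = $170,600.
No rounding difference to absorb.

Bellamy Housing: $40,900 | East Advocacy: $27,000 | Summit Wellness: $28,500 | Lower Nutrition: $74,200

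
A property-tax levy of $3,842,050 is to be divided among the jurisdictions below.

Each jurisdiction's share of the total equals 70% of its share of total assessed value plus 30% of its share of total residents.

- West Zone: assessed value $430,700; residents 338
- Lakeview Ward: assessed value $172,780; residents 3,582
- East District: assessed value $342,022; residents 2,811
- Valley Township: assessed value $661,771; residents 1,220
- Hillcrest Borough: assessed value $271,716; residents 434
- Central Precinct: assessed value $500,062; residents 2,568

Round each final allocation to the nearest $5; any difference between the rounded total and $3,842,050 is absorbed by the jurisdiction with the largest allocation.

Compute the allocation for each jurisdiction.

Assessed value total 2,379,051; residents total 10,953.
Combined weights (70% assessed value + 30% residents): West Zone 0.1360; Lakeview Ward 0.1489; East District 0.1776; Valley Township 0.2281; Hillcrest Borough 0.0918; Central Precinct 0.2175.
Pro-rata amounts: West Zone 522,460.17; Lakeview Ward 572,265.76; East District 682,453.50; Valley Township 876,493.29; Hillcrest Borough 352,836.60; Central Precinct 835,540.69.
Rounded to nearest $5: West Zone $522,460; Lakeview Ward $572,265; East District $682,455; Valley Township $876,495; Hillcrest Borough $352,835; Central Precinct $835,540. Sum = $3,842,050.
Sum already equals the total — no adjustment.

West Zone: $522,460 · Lakeview Ward: $572,265 · East District: $682,455 · Valley Township: $876,495 · Hillcrest Borough: $352,835 · Central Precinct: $835,540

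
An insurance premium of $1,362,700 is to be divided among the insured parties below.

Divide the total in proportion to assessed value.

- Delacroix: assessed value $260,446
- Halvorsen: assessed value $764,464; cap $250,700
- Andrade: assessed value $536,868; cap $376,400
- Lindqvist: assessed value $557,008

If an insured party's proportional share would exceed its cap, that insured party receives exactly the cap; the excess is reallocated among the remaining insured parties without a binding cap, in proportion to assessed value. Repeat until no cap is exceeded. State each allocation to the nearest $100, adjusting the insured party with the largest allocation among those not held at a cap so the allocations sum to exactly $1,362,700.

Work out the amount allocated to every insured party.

Delacroix: $234,400 | Halvorsen: $250,700 | Andrade: $376,400 | Lindqvist: $501,200

Sum of assessed value: 2,118,786.
Proportional shares (ignoring caps): Delacroix 167,506.19; Halvorsen 491,666.03; Andrade 345,287.36; Lindqvist 358,240.43.
Capped: Halvorsen ($250,700); residual $1,112,000 reallocated over remaining assessed value 1,354,322.
Capped: Andrade ($376,400); residual $735,600 reallocated over remaining assessed value 817,454.
Redistributed shares: Delacroix 234,366.80 → $234,400; Lindqvist 501,233.20 → $501,200.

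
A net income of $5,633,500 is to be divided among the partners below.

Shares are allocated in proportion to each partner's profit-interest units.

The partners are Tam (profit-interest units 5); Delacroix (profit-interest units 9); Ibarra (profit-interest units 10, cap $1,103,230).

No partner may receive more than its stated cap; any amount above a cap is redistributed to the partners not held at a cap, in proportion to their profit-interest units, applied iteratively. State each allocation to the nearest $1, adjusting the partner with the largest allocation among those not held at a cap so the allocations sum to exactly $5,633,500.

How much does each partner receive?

Sum of profit-interest units: 24.
Pro-rata shares before constraints: Tam 1,173,645.83; Delacroix 2,112,562.50; Ibarra 2,347,291.67.
Cap binds for Ibarra ($1,103,230); balance $4,530,270 reallocated over remaining profit-interest units 14.
Remaining shares: Tam 1,617,953.57 → $1,617,954; Delacroix 2,912,316.43 → $2,912,316.

Tam: $1,617,954 | Delacroix: $2,912,316 | Ibarra: $1,103,230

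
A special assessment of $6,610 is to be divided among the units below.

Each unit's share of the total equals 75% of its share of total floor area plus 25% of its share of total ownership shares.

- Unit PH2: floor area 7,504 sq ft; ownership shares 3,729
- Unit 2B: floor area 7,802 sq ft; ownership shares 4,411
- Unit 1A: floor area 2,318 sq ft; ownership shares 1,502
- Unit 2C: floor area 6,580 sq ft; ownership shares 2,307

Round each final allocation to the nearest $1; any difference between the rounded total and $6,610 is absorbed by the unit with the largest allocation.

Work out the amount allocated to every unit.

Floor area total 24,204; ownership shares total 11,949.
Blended shares (75% floor area + 25% ownership shares): Unit PH2 0.3105; Unit 2B 0.3340; Unit 1A 0.1033; Unit 2C 0.2522.
Unrounded shares: Unit PH2 2,052.69; Unit 2B 2,208.04; Unit 1A 682.497; Unit 2C 1,666.77.
After rounding ($1): Unit PH2 $2,053; Unit 2B $2,208; Unit 1A $682; Unit 2C $1,667. Sum = $6,610.
Sum already equals the total — no adjustment.

Unit PH2: $2,053 · Unit 2B: $2,208 · Unit 1A: $682 · Unit 2C: $1,667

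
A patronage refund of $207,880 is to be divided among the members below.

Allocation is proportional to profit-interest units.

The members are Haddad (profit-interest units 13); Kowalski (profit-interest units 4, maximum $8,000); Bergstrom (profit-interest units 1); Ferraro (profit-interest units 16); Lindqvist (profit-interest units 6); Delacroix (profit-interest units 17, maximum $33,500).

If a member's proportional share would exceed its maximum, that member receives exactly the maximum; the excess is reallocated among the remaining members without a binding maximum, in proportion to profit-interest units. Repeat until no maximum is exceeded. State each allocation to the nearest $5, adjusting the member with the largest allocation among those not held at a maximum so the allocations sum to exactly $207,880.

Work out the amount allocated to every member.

Profit-interest units total: 57.
Unconstrained shares: Haddad 47,411.23; Kowalski 14,588.07; Bergstrom 3,647.02; Ferraro 58,352.28; Lindqvist 21,882.11; Delacroix 61,999.30.
Capped: Kowalski ($8,000), Delacroix ($33,500); balance $166,380 reallocated over remaining profit-interest units 36.
Redistributed shares: Haddad 60,081.67 → $60,080; Bergstrom 4,621.67 → $4,620; Ferraro 73,946.67 → $73,945; Lindqvist 27,730.00 → $27,730.
Rounding difference +$5 applied to Ferraro → $73,950.

Haddad: $60,080; Kowalski: $8,000; Bergstrom: $4,620; Ferraro: $73,950; Lindqvist: $27,730; Delacroix: $33,500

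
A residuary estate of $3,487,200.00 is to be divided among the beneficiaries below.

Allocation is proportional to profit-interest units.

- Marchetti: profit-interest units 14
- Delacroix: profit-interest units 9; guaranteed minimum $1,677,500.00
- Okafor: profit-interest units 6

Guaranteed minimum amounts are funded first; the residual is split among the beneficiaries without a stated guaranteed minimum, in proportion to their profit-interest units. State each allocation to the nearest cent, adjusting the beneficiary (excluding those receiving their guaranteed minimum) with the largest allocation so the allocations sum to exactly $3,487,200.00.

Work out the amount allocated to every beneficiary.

Marchetti: $1,266,790.00 · Delacroix: $1,677,500.00 · Okafor: $542,910.00

Fund the minimums — Delacroix $1,677,500.00. Remaining pool $1,809,700.00.
Remaining pool split over remaining profit-interest units 20: Marchetti 1,266,790.0000 → $1,266,790.00; Okafor 542,910.0000 → $542,910.00.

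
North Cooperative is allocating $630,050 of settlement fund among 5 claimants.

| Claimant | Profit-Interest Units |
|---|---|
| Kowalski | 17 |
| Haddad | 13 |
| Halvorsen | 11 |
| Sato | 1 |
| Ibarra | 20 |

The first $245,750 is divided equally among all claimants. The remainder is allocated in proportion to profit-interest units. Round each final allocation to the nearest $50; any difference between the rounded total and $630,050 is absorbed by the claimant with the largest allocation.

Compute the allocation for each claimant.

Equal tier: $245,750 ÷ 5 = $49,150 apiece.
Remainder $384,300 by profit-interest units (total 62): Kowalski 105,372.58 → $105,350; Haddad 80,579.03 → $80,600; Halvorsen 68,182.26 → $68,200; Sato 6,198.39 → $6,200; Ibarra 123,967.74 → $123,950.
Totals: Kowalski $49,150 + $105,350 = $154,500; Haddad $49,150 + $80,600 = $129,750; Halvorsen $49,150 + $68,200 = $117,350; Sato $49,150 + $6,200 = $55,350; Ibarra $49,150 + $123,950 = $173,100.

Kowalski: $154,500 · Haddad: $129,750 · Halvorsen: $117,350 · Sato: $55,350 · Ibarra: $173,100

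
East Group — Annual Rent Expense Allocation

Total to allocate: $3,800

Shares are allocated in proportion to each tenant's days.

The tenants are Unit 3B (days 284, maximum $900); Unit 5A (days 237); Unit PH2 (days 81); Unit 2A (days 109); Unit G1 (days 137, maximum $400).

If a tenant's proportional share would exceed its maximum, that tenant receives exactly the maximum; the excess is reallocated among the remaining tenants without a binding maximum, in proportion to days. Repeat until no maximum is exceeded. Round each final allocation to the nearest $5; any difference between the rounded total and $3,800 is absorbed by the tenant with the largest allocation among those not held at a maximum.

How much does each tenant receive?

Days total: 848.
Pro-rata shares before constraints: Unit 3B 1,272.64; Unit 5A 1,062.03; Unit PH2 362.97; Unit 2A 488.44; Unit G1 613.92.
Capped: Unit 3B ($900), Unit G1 ($400); balance $2,500 reallocated over remaining days 427.
Redistributed shares: Unit 5A 1,387.59 → $1,390; Unit PH2 474.24 → $475; Unit 2A 638.17 → $640.
Rounding difference −$5 applied to Unit 5A → $1,385.

Unit 3B: $900 · Unit 5A: $1,385 · Unit PH2: $475 · Unit 2A: $640 · Unit G1: $400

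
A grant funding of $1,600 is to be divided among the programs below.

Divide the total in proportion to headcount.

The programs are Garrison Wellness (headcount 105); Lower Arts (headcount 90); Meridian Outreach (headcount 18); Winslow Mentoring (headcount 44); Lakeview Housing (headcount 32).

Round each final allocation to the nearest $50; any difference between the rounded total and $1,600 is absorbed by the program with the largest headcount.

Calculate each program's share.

Headcount total: 289.
Raw shares: Garrison Wellness 105/289 × $1,600 = 581.31; Lower Arts 90/289 × $1,600 = 498.27; Meridian Outreach 18/289 × $1,600 = 99.65; Winslow Mentoring 44/289 × $1,600 = 243.60; Lakeview Housing 32/289 × $1,600 = 177.16.
After rounding ($50): Garrison Wellness $600; Lower Arts $500; Meridian Outreach $100; Winslow Mentoring $250; Lakeview Housing $200. Sum = $1,650.
Difference $1,600 − $1,650 = −$50 applied to largest headcount (Garrison Wellness): Garrison Wellness becomes $550.

Garrison Wellness: $550 | Lower Arts: $500 | Meridian Outreach: $100 | Winslow Mentoring: $250 | Lakeview Housing: $200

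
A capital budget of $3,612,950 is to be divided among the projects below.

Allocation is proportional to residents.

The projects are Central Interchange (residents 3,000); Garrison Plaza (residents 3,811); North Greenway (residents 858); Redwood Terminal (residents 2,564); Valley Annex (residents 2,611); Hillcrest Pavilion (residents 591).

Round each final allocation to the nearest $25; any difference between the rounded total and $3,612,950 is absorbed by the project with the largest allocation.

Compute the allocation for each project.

Central Interchange: $806,750 · Garrison Plaza: $1,024,875 · North Greenway: $230,725 · Redwood Terminal: $689,525 · Valley Annex: $702,150 · Hillcrest Pavilion: $158,925

Sum of residents: 13,435.
Unrounded shares: Central Interchange 3,000/13,435 × $3,612,950 = 806,762.19; Garrison Plaza 3,811/13,435 × $3,612,950 = 1,024,856.90; North Greenway 858/13,435 × $3,612,950 = 230,733.99; Redwood Terminal 2,564/13,435 × $3,612,950 = 689,512.75; Valley Annex 2,611/13,435 × $3,612,950 = 702,152.02; Hillcrest Pavilion 591/13,435 × $3,612,950 = 158,932.15.
Rounded to nearest $25: Central Interchange $806,750; Garrison Plaza $1,024,850; North Greenway $230,725; Redwood Terminal $689,525; Valley Annex $702,150; Hillcrest Pavilion $158,925. Sum = $3,612,925.
Difference $3,612,950 − $3,612,925 = +$25 applied to largest allocation (Garrison Plaza): Garrison Plaza becomes $1,024,875.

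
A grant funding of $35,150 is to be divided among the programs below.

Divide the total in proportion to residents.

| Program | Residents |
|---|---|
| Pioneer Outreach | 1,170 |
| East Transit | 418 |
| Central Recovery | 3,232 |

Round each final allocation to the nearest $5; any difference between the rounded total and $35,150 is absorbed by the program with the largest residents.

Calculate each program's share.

Pioneer Outreach: $8,530; East Transit: $3,050; Central Recovery: $23,570

Total residents = 1,170 + 418 + 3,232 = 4,820.
Pro-rata amounts: Pioneer Outreach 8,532.26; East Transit 3,048.28; Central Recovery 23,569.46.
Rounded to nearest $5: Pioneer Outreach $8,530; East Transit $3,050; Central Recovery $23,570. Sum = $35,150.
No rounding difference to absorb.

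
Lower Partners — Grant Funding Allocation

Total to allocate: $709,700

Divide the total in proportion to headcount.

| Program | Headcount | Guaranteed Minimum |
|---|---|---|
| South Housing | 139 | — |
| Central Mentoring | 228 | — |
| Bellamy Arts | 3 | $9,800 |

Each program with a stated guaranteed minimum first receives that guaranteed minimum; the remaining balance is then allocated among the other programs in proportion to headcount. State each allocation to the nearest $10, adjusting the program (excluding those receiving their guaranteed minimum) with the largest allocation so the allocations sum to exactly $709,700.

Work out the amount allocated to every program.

Minimums first: Bellamy Arts $9,800. Residual $699,900.
Residual split over remaining headcount 367: South Housing 265,084.74 → $265,080; Central Mentoring 434,815.26 → $434,820.

South Housing: $265,080 · Central Mentoring: $434,820 · Bellamy Arts: $9,800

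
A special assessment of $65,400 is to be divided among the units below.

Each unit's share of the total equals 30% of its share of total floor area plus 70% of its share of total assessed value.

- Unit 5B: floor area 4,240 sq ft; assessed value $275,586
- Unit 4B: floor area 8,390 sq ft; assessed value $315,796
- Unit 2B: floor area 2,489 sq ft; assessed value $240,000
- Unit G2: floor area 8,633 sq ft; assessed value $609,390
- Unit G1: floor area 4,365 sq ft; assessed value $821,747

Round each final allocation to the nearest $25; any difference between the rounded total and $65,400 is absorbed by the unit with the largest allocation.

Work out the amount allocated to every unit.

Unit 5B: $8,525 · Unit 4B: $12,250 · Unit 2B: $6,600 · Unit G2: $18,350 · Unit G1: $19,675

Floor area total 28,117; assessed value total 2,262,519.
Combined weights (30% floor area + 70% assessed value): Unit 5B 0.1305; Unit 4B 0.1872; Unit 2B 0.1008; Unit G2 0.2807; Unit G1 0.3008.
Raw shares: Unit 5B 8,534.90; Unit 4B 12,244.37; Unit 2B 6,593.00; Unit G2 18,354.54; Unit G1 19,673.19.
At nearest $25: Unit 5B $8,525; Unit 4B $12,250; Unit 2B $6,600; Unit G2 $18,350; Unit G1 $19,675. Sum = $65,400.
Sum already equals the total — no adjustment.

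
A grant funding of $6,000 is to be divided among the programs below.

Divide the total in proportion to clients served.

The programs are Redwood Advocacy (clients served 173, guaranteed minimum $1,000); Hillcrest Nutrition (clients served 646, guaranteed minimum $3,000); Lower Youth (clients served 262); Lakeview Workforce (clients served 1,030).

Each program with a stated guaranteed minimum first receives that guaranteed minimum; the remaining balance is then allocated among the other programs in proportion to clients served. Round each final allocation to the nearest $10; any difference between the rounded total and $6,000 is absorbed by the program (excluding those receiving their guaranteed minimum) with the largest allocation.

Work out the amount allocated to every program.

Fund the minimums — Redwood Advocacy $1,000; Hillcrest Nutrition $3,000. Remaining pool $2,000.
Remaining pool split over remaining clients served 1,292: Lower Youth 405.57 → $410; Lakeview Workforce 1,594.43 → $1,590.

Redwood Advocacy: $1,000 · Hillcrest Nutrition: $3,000 · Lower Youth: $410 · Lakeview Workforce: $1,590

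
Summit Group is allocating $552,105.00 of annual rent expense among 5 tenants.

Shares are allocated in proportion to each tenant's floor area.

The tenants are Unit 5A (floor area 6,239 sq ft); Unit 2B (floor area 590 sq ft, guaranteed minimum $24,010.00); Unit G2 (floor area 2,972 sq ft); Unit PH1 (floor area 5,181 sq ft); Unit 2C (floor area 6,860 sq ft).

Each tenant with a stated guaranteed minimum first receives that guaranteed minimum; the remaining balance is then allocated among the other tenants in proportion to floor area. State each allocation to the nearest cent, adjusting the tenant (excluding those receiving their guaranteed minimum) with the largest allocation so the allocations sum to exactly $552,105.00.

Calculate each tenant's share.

Unit 5A: $155,034.10; Unit 2B: $24,010.00; Unit G2: $73,851.79; Unit PH1: $128,743.66; Unit 2C: $170,465.45

Minimums first: Unit 2B $24,010.00. Balance $528,095.00.
Balance split over remaining floor area 21,252: Unit 5A 155,034.1006 → $155,034.10; Unit G2 73,851.7947 → $73,851.79; Unit PH1 128,743.6568 → $128,743.66; Unit 2C 170,465.4480 → $170,465.45.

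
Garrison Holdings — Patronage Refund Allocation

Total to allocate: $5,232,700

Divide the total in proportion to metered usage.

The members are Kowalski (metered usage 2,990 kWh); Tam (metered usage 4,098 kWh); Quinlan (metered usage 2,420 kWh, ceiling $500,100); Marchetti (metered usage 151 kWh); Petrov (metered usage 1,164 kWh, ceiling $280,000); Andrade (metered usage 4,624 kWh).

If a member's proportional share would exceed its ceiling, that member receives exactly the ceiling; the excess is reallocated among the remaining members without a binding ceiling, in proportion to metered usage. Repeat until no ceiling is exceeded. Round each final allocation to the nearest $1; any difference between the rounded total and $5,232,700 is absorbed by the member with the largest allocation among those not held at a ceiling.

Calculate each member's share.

Metered usage total: 15,447.
Unconstrained shares: Kowalski 1,012,868.06; Tam 1,388,205.13; Quinlan 819,779.504; Marchetti 51,151.53; Petrov 394,307.17; Andrade 1,566,388.61.
Capped: Quinlan ($500,100), Petrov ($280,000); remaining pool $4,452,600 reallocated over remaining metered usage 11,863.
Redistributed shares: Kowalski 1,122,251.88 → $1,122,252; Tam 1,538,123.14 → $1,538,123; Marchetti 56,675.60 → $56,676; Andrade 1,735,549.39 → $1,735,549.

Kowalski: $1,122,252 · Tam: $1,538,123 · Quinlan: $500,100 · Marchetti: $56,676 · Petrov: $280,000 · Andrade: $1,735,549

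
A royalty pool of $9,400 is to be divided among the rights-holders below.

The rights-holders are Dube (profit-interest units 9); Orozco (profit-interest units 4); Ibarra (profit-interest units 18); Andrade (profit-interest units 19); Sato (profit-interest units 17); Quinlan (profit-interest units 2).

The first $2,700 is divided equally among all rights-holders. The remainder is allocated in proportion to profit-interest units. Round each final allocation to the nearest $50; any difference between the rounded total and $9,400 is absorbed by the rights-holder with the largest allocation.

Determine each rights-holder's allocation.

Equal tier: $2,700 ÷ 6 = $450 apiece.
Remainder $6,700 by profit-interest units (total 69): Dube 873.91 → $850; Orozco 388.41 → $400; Ibarra 1,747.83 → $1,750; Andrade 1,844.93 → $1,850; Sato 1,650.72 → $1,650; Quinlan 194.20 → $200.
Totals: Dube $450 + $850 = $1,300; Orozco $450 + $400 = $850; Ibarra $450 + $1,750 = $2,200; Andrade $450 + $1,850 = $2,300; Sato $450 + $1,650 = $2,100; Quinlan $450 + $200 = $650.

Dube: $1,300 · Orozco: $850 · Ibarra: $2,200 · Andrade: $2,300 · Sato: $2,100 · Quinlan: $650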